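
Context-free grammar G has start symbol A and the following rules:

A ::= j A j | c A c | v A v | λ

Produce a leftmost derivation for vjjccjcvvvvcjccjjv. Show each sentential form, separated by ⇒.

A⇒vAv⇒vjAjv⇒vjjAjjv⇒vjjcAcjjv⇒vjjccAccjjv⇒vjjccjAjccjjv⇒vjjccjcAcjccjjv⇒vjjccjcvAvcjccjjv⇒vjjccjcvvAvvcjccjjv⇒vjjccjcvvvvcjccjjv

A ⇒ vAv   [A ::= v A v]
vAv ⇒ vjAjv   [A ::= j A j]
vjAjv ⇒ vjjAjjv   [A ::= j A j]
vjjAjjv ⇒ vjjcAcjjv   [A ::= c A c]
vjjcAcjjv ⇒ vjjccAccjjv   [A ::= c A c]
vjjccAccjjv ⇒ vjjccjAjccjjv   [A ::= j A j]
vjjccjAjccjjv ⇒ vjjccjcAcjccjjv   [A ::= c A c]
vjjccjcAcjccjjv ⇒ vjjccjcvAvcjccjjv   [A ::= v A v]
vjjccjcvAvcjccjjv ⇒ vjjccjcvvAvvcjccjjv   [A ::= v A v]
vjjccjcvvAvvcjccjjv ⇒ vjjccjcvvvvcjccjjv   [A ::= λ]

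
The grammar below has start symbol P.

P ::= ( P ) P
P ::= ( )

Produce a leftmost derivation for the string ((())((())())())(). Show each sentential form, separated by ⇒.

P ⇒ (P)P ⇒ ((P)P)P ⇒ ((())P)P ⇒ ((())(P)P)P ⇒ ((())((P)P)P)P ⇒ ((())((())P)P)P ⇒ ((())((())())P)P ⇒ ((())((())())())P ⇒ ((())((())())())()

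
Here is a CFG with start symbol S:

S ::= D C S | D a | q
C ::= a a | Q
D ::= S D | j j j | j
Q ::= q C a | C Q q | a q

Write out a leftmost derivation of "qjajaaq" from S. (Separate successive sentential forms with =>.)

S=>DCS=>SDCS=>DaDCS=>SDaDCS=>qDaDCS=>qjaDCS=>qjajCS=>qjajaaS=>qjajaaq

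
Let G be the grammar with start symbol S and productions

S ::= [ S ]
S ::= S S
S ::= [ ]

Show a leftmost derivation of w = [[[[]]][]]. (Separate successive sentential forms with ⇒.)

S ⇒ [S]   [S ::= [ S ]]
[S] ⇒ [SS]   [S ::= S S]
[SS] ⇒ [[S]S]   [S ::= [ S ]]
[[S]S] ⇒ [[[S]]S]   [S ::= [ S ]]
[[[S]]S] ⇒ [[[[]]]S]   [S ::= [ ]]
[[[[]]]S] ⇒ [[[[]]][]]   [S ::= [ ]]

S⇒[S]⇒[SS]⇒[[S]S]⇒[[[S]]S]⇒[[[[]]]S]⇒[[[[]]][]]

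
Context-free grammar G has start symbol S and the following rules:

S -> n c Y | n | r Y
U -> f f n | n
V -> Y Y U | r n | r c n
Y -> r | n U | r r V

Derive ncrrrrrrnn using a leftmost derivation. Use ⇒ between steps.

S ⇒ ncY ⇒ ncrrV ⇒ ncrrYYU ⇒ ncrrrYU ⇒ ncrrrrrVU ⇒ ncrrrrrrnU ⇒ ncrrrrrrnn

S ⇒ ncY   [S -> n c Y]
ncY ⇒ ncrrV   [Y -> r r V]
ncrrV ⇒ ncrrYYU   [V -> Y Y U]
ncrrYYU ⇒ ncrrrYU   [Y -> r]
ncrrrYU ⇒ ncrrrrrVU   [Y -> r r V]
ncrrrrrVU ⇒ ncrrrrrrnU   [V -> r n]
ncrrrrrrnU ⇒ ncrrrrrrnn   [U -> n]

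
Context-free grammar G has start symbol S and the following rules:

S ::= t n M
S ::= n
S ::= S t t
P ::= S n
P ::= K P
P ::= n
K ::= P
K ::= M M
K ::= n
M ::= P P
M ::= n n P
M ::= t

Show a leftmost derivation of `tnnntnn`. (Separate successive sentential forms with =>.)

S => tnM => tnPP => tnKPP => tnMMPP => tnPPMPP => tnnPMPP => tnnnMPP => tnnntPP => tnnntnP => tnnntnn

S => tnM   [S ::= t n M]
tnM => tnPP   [M ::= P P]
tnPP => tnKPP   [P ::= K P]
tnKPP => tnMMPP   [K ::= M M]
tnMMPP => tnPPMPP   [M ::= P P]
tnPPMPP => tnnPMPP   [P ::= n]
tnnPMPP => tnnnMPP   [P ::= n]
tnnnMPP => tnnntPP   [M ::= t]
tnnntPP => tnnntnP   [P ::= n]
tnnntnP => tnnntnn   [P ::= n]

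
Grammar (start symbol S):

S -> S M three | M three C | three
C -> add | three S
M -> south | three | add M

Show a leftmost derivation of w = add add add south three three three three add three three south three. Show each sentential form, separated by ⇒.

S ⇒ S M three ⇒ M three C M three ⇒ add M three C M three ⇒ add add M three C M three ⇒ add add add M three C M three ⇒ add add add south three C M three ⇒ add add add south three three S M three ⇒ add add add south three three S M three M three ⇒ add add add south three three M three C M three M three ⇒ add add add south three three three three C M three M three ⇒ add add add south three three three three add M three M three ⇒ add add add south three three three three add three three M three ⇒ add add add south three three three three add three three south three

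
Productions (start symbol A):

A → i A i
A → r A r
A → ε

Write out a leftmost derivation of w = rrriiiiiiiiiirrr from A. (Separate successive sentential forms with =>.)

A => rAr => rrArr => rrrArrr => rrriAirrr => rrriiAiirrr => rrriiiAiiirrr => rrriiiiAiiiirrr => rrriiiiiAiiiiirrr => rrriiiiiiiiiirrr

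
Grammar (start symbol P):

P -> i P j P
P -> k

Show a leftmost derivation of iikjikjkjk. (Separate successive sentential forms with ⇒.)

P ⇒ iPjP   [P -> i P j P]
iPjP ⇒ iiPjPjP   [P -> i P j P]
iiPjPjP ⇒ iikjPjP   [P -> k]
iikjPjP ⇒ iikjiPjPjP   [P -> i P j P]
iikjiPjPjP ⇒ iikjikjPjP   [P -> k]
iikjikjPjP ⇒ iikjikjkjP   [P -> k]
iikjikjkjP ⇒ iikjikjkjk   [P -> k]

P⇒iPjP⇒iiPjPjP⇒iikjPjP⇒iikjiPjPjP⇒iikjikjPjP⇒iikjikjkjP⇒iikjikjkjk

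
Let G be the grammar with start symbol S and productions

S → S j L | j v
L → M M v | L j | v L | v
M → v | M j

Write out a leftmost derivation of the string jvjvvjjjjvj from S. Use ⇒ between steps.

S ⇒ SjL   [S → S j L]
SjL ⇒ jvjL   [S → j v]
jvjL ⇒ jvjLj   [L → L j]
jvjLj ⇒ jvjMMvj   [L → M M v]
jvjMMvj ⇒ jvjvMvj   [M → v]
jvjvMvj ⇒ jvjvMjvj   [M → M j]
jvjvMjvj ⇒ jvjvMjjvj   [M → M j]
jvjvMjjvj ⇒ jvjvMjjjvj   [M → M j]
jvjvMjjjvj ⇒ jvjvMjjjjvj   [M → M j]
jvjvMjjjjvj ⇒ jvjvvjjjjvj   [M → v]

S ⇒ SjL ⇒ jvjL ⇒ jvjLj ⇒ jvjMMvj ⇒ jvjvMvj ⇒ jvjvMjvj ⇒ jvjvMjjvj ⇒ jvjvMjjjvj ⇒ jvjvMjjjjvj ⇒ jvjvvjjjjvj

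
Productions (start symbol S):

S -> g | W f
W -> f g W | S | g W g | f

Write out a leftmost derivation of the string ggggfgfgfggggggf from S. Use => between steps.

S => Wf => gWgf => ggWggf => gggWgggf => ggggWggggf => ggggfgWggggf => ggggfgfgWggggf => ggggfgfgfgWggggf => ggggfgfgfgSggggf => ggggfgfgfggggggf

S => Wf   [S -> W f]
Wf => gWgf   [W -> g W g]
gWgf => ggWggf   [W -> g W g]
ggWggf => gggWgggf   [W -> g W g]
gggWgggf => ggggWggggf   [W -> g W g]
ggggWggggf => ggggfgWggggf   [W -> f g W]
ggggfgWggggf => ggggfgfgWggggf   [W -> f g W]
ggggfgfgWggggf => ggggfgfgfgWggggf   [W -> f g W]
ggggfgfgfgWggggf => ggggfgfgfgSggggf   [W -> S]
ggggfgfgfgSggggf => ggggfgfgfggggggf   [S -> g]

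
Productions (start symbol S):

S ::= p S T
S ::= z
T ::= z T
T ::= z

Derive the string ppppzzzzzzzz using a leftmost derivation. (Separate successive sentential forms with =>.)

S => pST => ppSTT => pppSTTT => ppppSTTTT => ppppzTTTT => ppppzzTTTT => ppppzzzTTTT => ppppzzzzTTT => ppppzzzzzTT => ppppzzzzzzTT => ppppzzzzzzzT => ppppzzzzzzzz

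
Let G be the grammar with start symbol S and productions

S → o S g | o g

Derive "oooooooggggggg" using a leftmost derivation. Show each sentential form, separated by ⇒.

S⇒oSg⇒ooSgg⇒oooSggg⇒ooooSgggg⇒oooooSggggg⇒ooooooSgggggg⇒oooooooggggggg

S ⇒ oSg   [S → o S g]
oSg ⇒ ooSgg   [S → o S g]
ooSgg ⇒ oooSggg   [S → o S g]
oooSggg ⇒ ooooSgggg   [S → o S g]
ooooSgggg ⇒ oooooSggggg   [S → o S g]
oooooSggggg ⇒ ooooooSgggggg   [S → o S g]
ooooooSgggggg ⇒ oooooooggggggg   [S → o g]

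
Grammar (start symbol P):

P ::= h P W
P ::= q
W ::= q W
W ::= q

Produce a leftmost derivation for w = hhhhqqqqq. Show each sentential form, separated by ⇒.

P ⇒ hPW ⇒ hhPWW ⇒ hhhPWWW ⇒ hhhhPWWWW ⇒ hhhhqWWWW ⇒ hhhhqqWWW ⇒ hhhhqqqWW ⇒ hhhhqqqqW ⇒ hhhhqqqqq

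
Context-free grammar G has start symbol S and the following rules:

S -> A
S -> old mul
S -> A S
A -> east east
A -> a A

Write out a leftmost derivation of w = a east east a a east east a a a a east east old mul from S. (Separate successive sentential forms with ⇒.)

S ⇒ A S ⇒ a A S ⇒ a east east S ⇒ a east east A S ⇒ a east east a A S ⇒ a east east a a A S ⇒ a east east a a east east S ⇒ a east east a a east east A S ⇒ a east east a a east east a A S ⇒ a east east a a east east a a A S ⇒ a east east a a east east a a a A S ⇒ a east east a a east east a a a a A S ⇒ a east east a a east east a a a a east east S ⇒ a east east a a east east a a a a east east old mul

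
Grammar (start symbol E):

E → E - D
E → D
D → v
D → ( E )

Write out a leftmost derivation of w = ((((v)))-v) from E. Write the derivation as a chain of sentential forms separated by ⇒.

E ⇒ D ⇒ (E) ⇒ (E-D) ⇒ (D-D) ⇒ ((E)-D) ⇒ ((D)-D) ⇒ (((E))-D) ⇒ (((D))-D) ⇒ ((((E)))-D) ⇒ ((((D)))-D) ⇒ ((((v)))-D) ⇒ ((((v)))-v)

E ⇒ D   [E → D]
D ⇒ (E)   [D → ( E )]
(E) ⇒ (E-D)   [E → E - D]
(E-D) ⇒ (D-D)   [E → D]
(D-D) ⇒ ((E)-D)   [D → ( E )]
((E)-D) ⇒ ((D)-D)   [E → D]
((D)-D) ⇒ (((E))-D)   [D → ( E )]
(((E))-D) ⇒ (((D))-D)   [E → D]
(((D))-D) ⇒ ((((E)))-D)   [D → ( E )]
((((E)))-D) ⇒ ((((D)))-D)   [E → D]
((((D)))-D) ⇒ ((((v)))-D)   [D → v]
((((v)))-D) ⇒ ((((v)))-v)   [D → v]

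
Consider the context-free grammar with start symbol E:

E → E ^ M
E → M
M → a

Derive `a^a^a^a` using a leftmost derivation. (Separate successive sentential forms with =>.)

E => E^M => E^M^M => E^M^M^M => M^M^M^M => a^M^M^M => a^a^M^M => a^a^a^M => a^a^a^a

E => E^M   [E → E ^ M]
E^M => E^M^M   [E → E ^ M]
E^M^M => E^M^M^M   [E → E ^ M]
E^M^M^M => M^M^M^M   [E → M]
M^M^M^M => a^M^M^M   [M → a]
a^M^M^M => a^a^M^M   [M → a]
a^a^M^M => a^a^a^M   [M → a]
a^a^a^M => a^a^a^a   [M → a]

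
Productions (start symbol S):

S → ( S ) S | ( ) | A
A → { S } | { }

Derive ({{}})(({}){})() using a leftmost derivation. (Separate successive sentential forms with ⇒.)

S ⇒ (S)S ⇒ (A)S ⇒ ({S})S ⇒ ({A})S ⇒ ({{}})S ⇒ ({{}})(S)S ⇒ ({{}})((S)S)S ⇒ ({{}})((A)S)S ⇒ ({{}})(({})S)S ⇒ ({{}})(({})A)S ⇒ ({{}})(({}){})S ⇒ ({{}})(({}){})()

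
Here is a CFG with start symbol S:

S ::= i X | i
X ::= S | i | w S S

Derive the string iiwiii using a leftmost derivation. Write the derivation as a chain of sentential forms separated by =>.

S => iX   [S ::= i X]
iX => iS   [X ::= S]
iS => iiX   [S ::= i X]
iiX => iiwSS   [X ::= w S S]
iiwSS => iiwiXS   [S ::= i X]
iiwiXS => iiwiSS   [X ::= S]
iiwiSS => iiwiiS   [S ::= i]
iiwiiS => iiwiii   [S ::= i]

S => iX => iS => iiX => iiwSS => iiwiXS => iiwiSS => iiwiiS => iiwiii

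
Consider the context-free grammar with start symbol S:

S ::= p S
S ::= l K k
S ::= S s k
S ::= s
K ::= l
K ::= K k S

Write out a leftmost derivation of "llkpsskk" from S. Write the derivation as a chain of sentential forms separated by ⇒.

S ⇒ lKk ⇒ lKkSk ⇒ llkSk ⇒ llkpSk ⇒ llkpSskk ⇒ llkpsskk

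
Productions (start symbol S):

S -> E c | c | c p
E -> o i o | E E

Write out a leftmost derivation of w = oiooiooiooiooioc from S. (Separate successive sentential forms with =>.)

S => Ec => EEc => EEEc => EEEEc => EEEEEc => oioEEEEc => oiooioEEEc => oiooiooioEEc => oiooiooiooioEc => oiooiooiooiooioc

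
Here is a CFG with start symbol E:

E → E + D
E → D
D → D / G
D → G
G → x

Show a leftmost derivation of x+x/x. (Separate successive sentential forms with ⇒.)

E ⇒ E+D   [E → E + D]
E+D ⇒ D+D   [E → D]
D+D ⇒ G+D   [D → G]
G+D ⇒ x+D   [G → x]
x+D ⇒ x+D/G   [D → D / G]
x+D/G ⇒ x+G/G   [D → G]
x+G/G ⇒ x+x/G   [G → x]
x+x/G ⇒ x+x/x   [G → x]

E ⇒ E+D ⇒ D+D ⇒ G+D ⇒ x+D ⇒ x+D/G ⇒ x+G/G ⇒ x+x/G ⇒ x+x/x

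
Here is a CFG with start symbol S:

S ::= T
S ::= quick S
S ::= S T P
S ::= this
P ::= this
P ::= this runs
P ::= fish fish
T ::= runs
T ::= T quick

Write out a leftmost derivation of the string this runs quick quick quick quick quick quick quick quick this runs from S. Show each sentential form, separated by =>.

S => S T P => this T P => this T quick P => this T quick quick P => this T quick quick quick P => this T quick quick quick quick P => this T quick quick quick quick quick P => this T quick quick quick quick quick quick P => this T quick quick quick quick quick quick quick P => this T quick quick quick quick quick quick quick quick P => this runs quick quick quick quick quick quick quick quick P => this runs quick quick quick quick quick quick quick quick this runs

S => S T P   [S ::= S T P]
S T P => this T P   [S ::= this]
this T P => this T quick P   [T ::= T quick]
this T quick P => this T quick quick P   [T ::= T quick]
this T quick quick P => this T quick quick quick P   [T ::= T quick]
this T quick quick quick P => this T quick quick quick quick P   [T ::= T quick]
this T quick quick quick quick P => this T quick quick quick quick quick P   [T ::= T quick]
this T quick quick quick quick quick P => this T quick quick quick quick quick quick P   [T ::= T quick]
this T quick quick quick quick quick quick P => this T quick quick quick quick quick quick quick P   [T ::= T quick]
this T quick quick quick quick quick quick quick P => this T quick quick quick quick quick quick quick quick P   [T ::= T quick]
this T quick quick quick quick quick quick quick quick P => this runs quick quick quick quick quick quick quick quick P   [T ::= runs]
this runs quick quick quick quick quick quick quick quick P => this runs quick quick quick quick quick quick quick quick this runs   [P ::= this runs]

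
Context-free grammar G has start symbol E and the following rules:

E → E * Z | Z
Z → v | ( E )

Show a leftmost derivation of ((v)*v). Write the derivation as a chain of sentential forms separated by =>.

E => Z   [E → Z]
Z => (E)   [Z → ( E )]
(E) => (E*Z)   [E → E * Z]
(E*Z) => (Z*Z)   [E → Z]
(Z*Z) => ((E)*Z)   [Z → ( E )]
((E)*Z) => ((Z)*Z)   [E → Z]
((Z)*Z) => ((v)*Z)   [Z → v]
((v)*Z) => ((v)*v)   [Z → v]

E=>Z=>(E)=>(E*Z)=>(Z*Z)=>((E)*Z)=>((Z)*Z)=>((v)*Z)=>((v)*v)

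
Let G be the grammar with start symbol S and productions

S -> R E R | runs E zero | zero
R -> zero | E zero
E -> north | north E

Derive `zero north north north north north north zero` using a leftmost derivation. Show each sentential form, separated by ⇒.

S ⇒ R E R ⇒ zero E R ⇒ zero north E R ⇒ zero north north E R ⇒ zero north north north R ⇒ zero north north north E zero ⇒ zero north north north north E zero ⇒ zero north north north north north E zero ⇒ zero north north north north north north zero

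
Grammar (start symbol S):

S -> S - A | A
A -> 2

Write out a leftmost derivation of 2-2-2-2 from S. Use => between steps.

S => S-A => S-A-A => S-A-A-A => A-A-A-A => 2-A-A-A => 2-2-A-A => 2-2-2-A => 2-2-2-2

S => S-A   [S -> S - A]
S-A => S-A-A   [S -> S - A]
S-A-A => S-A-A-A   [S -> S - A]
S-A-A-A => A-A-A-A   [S -> A]
A-A-A-A => 2-A-A-A   [A -> 2]
2-A-A-A => 2-2-A-A   [A -> 2]
2-2-A-A => 2-2-2-A   [A -> 2]
2-2-2-A => 2-2-2-2   [A -> 2]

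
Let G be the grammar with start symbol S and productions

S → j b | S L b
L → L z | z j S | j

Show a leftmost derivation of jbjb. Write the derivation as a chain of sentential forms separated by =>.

S => SLb   [S → S L b]
SLb => jbLb   [S → j b]
jbLb => jbjb   [L → j]

S => SLb => jbLb => jbjb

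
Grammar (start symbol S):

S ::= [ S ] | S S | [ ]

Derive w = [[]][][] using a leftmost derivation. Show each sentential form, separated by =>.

S => SS => SSS => [S]SS => [[]]SS => [[]][]S => [[]][][]

S => SS   [S ::= S S]
SS => SSS   [S ::= S S]
SSS => [S]SS   [S ::= [ S ]]
[S]SS => [[]]SS   [S ::= [ ]]
[[]]SS => [[]][]S   [S ::= [ ]]
[[]][]S => [[]][][]   [S ::= [ ]]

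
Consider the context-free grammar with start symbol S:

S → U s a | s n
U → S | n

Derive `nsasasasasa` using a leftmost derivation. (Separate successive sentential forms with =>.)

S=>Usa=>Ssa=>Usasa=>Ssasa=>Usasasa=>Ssasasa=>Usasasasa=>Ssasasasa=>Usasasasasa=>nsasasasasa

S => Usa   [S → U s a]
Usa => Ssa   [U → S]
Ssa => Usasa   [S → U s a]
Usasa => Ssasa   [U → S]
Ssasa => Usasasa   [S → U s a]
Usasasa => Ssasasa   [U → S]
Ssasasa => Usasasasa   [S → U s a]
Usasasasa => Ssasasasa   [U → S]
Ssasasasa => Usasasasasa   [S → U s a]
Usasasasasa => nsasasasasa   [U → n]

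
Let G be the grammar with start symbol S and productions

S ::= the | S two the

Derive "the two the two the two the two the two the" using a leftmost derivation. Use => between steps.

S => S two the   [S ::= S two the]
S two the => S two the two the   [S ::= S two the]
S two the two the => S two the two the two the   [S ::= S two the]
S two the two the two the => S two the two the two the two the   [S ::= S two the]
S two the two the two the two the => S two the two the two the two the two the   [S ::= S two the]
S two the two the two the two the two the => the two the two the two the two the two the   [S ::= the]

S => S two the => S two the two the => S two the two the two the => S two the two the two the two the => S two the two the two the two the two the => the two the two the two the two the two the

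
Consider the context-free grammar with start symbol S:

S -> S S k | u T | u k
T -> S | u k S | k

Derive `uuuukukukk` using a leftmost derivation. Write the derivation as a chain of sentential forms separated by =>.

S => uT   [S -> u T]
uT => uS   [T -> S]
uS => uSSk   [S -> S S k]
uSSk => uuTSk   [S -> u T]
uuTSk => uuSSk   [T -> S]
uuSSk => uuuTSk   [S -> u T]
uuuTSk => uuuukSSk   [T -> u k S]
uuuukSSk => uuuukukSk   [S -> u k]
uuuukukSk => uuuukukukk   [S -> u k]

S => uT => uS => uSSk => uuTSk => uuSSk => uuuTSk => uuuukSSk => uuuukukSk => uuuukukukk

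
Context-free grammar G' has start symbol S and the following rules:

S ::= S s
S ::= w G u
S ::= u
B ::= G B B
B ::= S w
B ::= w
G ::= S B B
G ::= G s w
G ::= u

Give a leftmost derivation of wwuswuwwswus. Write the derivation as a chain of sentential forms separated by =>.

S => Ss => wGus => wGswus => wSBBswus => wwGuBBswus => wwGswuBBswus => wwuswuBBswus => wwuswuwBswus => wwuswuwwswus

S => Ss   [S ::= S s]
Ss => wGus   [S ::= w G u]
wGus => wGswus   [G ::= G s w]
wGswus => wSBBswus   [G ::= S B B]
wSBBswus => wwGuBBswus   [S ::= w G u]
wwGuBBswus => wwGswuBBswus   [G ::= G s w]
wwGswuBBswus => wwuswuBBswus   [G ::= u]
wwuswuBBswus => wwuswuwBswus   [B ::= w]
wwuswuwBswus => wwuswuwwswus   [B ::= w]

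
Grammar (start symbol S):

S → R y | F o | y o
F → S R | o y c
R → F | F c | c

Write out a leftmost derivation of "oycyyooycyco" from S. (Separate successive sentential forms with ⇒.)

S ⇒ Fo   [S → F o]
Fo ⇒ SRo   [F → S R]
SRo ⇒ RyRo   [S → R y]
RyRo ⇒ FyRo   [R → F]
FyRo ⇒ SRyRo   [F → S R]
SRyRo ⇒ RyRyRo   [S → R y]
RyRyRo ⇒ FyRyRo   [R → F]
FyRyRo ⇒ oycyRyRo   [F → o y c]
oycyRyRo ⇒ oycyFyRo   [R → F]
oycyFyRo ⇒ oycySRyRo   [F → S R]
oycySRyRo ⇒ oycyyoRyRo   [S → y o]
oycyyoRyRo ⇒ oycyyoFyRo   [R → F]
oycyyoFyRo ⇒ oycyyooycyRo   [F → o y c]
oycyyooycyRo ⇒ oycyyooycyco   [R → c]

S⇒Fo⇒SRo⇒RyRo⇒FyRo⇒SRyRo⇒RyRyRo⇒FyRyRo⇒oycyRyRo⇒oycyFyRo⇒oycySRyRo⇒oycyyoRyRo⇒oycyyoFyRo⇒oycyyooycyRo⇒oycyyooycyco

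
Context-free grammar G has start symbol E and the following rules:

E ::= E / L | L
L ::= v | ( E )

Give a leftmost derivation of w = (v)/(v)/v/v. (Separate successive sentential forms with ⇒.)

E ⇒ E/L ⇒ E/L/L ⇒ E/L/L/L ⇒ L/L/L/L ⇒ (E)/L/L/L ⇒ (L)/L/L/L ⇒ (v)/L/L/L ⇒ (v)/(E)/L/L ⇒ (v)/(L)/L/L ⇒ (v)/(v)/L/L ⇒ (v)/(v)/v/L ⇒ (v)/(v)/v/v

E ⇒ E/L   [E ::= E / L]
E/L ⇒ E/L/L   [E ::= E / L]
E/L/L ⇒ E/L/L/L   [E ::= E / L]
E/L/L/L ⇒ L/L/L/L   [E ::= L]
L/L/L/L ⇒ (E)/L/L/L   [L ::= ( E )]
(E)/L/L/L ⇒ (L)/L/L/L   [E ::= L]
(L)/L/L/L ⇒ (v)/L/L/L   [L ::= v]
(v)/L/L/L ⇒ (v)/(E)/L/L   [L ::= ( E )]
(v)/(E)/L/L ⇒ (v)/(L)/L/L   [E ::= L]
(v)/(L)/L/L ⇒ (v)/(v)/L/L   [L ::= v]
(v)/(v)/L/L ⇒ (v)/(v)/v/L   [L ::= v]
(v)/(v)/v/L ⇒ (v)/(v)/v/v   [L ::= v]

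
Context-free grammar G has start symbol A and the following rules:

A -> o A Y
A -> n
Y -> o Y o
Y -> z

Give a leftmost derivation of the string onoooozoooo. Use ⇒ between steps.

A ⇒ oAY   [A -> o A Y]
oAY ⇒ onY   [A -> n]
onY ⇒ onoYo   [Y -> o Y o]
onoYo ⇒ onooYoo   [Y -> o Y o]
onooYoo ⇒ onoooYooo   [Y -> o Y o]
onoooYooo ⇒ onooooYoooo   [Y -> o Y o]
onooooYoooo ⇒ onoooozoooo   [Y -> z]

A ⇒ oAY ⇒ onY ⇒ onoYo ⇒ onooYoo ⇒ onoooYooo ⇒ onooooYoooo ⇒ onoooozoooo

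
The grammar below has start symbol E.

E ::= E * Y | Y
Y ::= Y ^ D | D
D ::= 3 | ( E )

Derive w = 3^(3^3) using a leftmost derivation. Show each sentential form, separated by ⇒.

E ⇒ Y   [E ::= Y]
Y ⇒ Y^D   [Y ::= Y ^ D]
Y^D ⇒ D^D   [Y ::= D]
D^D ⇒ 3^D   [D ::= 3]
3^D ⇒ 3^(E)   [D ::= ( E )]
3^(E) ⇒ 3^(Y)   [E ::= Y]
3^(Y) ⇒ 3^(Y^D)   [Y ::= Y ^ D]
3^(Y^D) ⇒ 3^(D^D)   [Y ::= D]
3^(D^D) ⇒ 3^(3^D)   [D ::= 3]
3^(3^D) ⇒ 3^(3^3)   [D ::= 3]

E⇒Y⇒Y^D⇒D^D⇒3^D⇒3^(E)⇒3^(Y)⇒3^(Y^D)⇒3^(D^D)⇒3^(3^D)⇒3^(3^3)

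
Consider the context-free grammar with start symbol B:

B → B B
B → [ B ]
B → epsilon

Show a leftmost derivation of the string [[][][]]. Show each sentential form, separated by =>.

B => [B]   [B → [ B ]]
[B] => [BB]   [B → B B]
[BB] => [BBB]   [B → B B]
[BBB] => [[B]BB]   [B → [ B ]]
[[B]BB] => [[]BB]   [B → epsilon]
[[]BB] => [[][B]B]   [B → [ B ]]
[[][B]B] => [[][]B]   [B → epsilon]
[[][]B] => [[][][B]]   [B → [ B ]]
[[][][B]] => [[][][]]   [B → epsilon]

B=>[B]=>[BB]=>[BBB]=>[[B]BB]=>[[]BB]=>[[][B]B]=>[[][]B]=>[[][][B]]=>[[][][]]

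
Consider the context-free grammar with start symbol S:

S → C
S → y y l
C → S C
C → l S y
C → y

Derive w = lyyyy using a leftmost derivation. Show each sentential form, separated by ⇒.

S⇒C⇒SC⇒CC⇒lSyC⇒lCyC⇒lSCyC⇒lCCyC⇒lyCyC⇒lyyyC⇒lyyyy

S ⇒ C   [S → C]
C ⇒ SC   [C → S C]
SC ⇒ CC   [S → C]
CC ⇒ lSyC   [C → l S y]
lSyC ⇒ lCyC   [S → C]
lCyC ⇒ lSCyC   [C → S C]
lSCyC ⇒ lCCyC   [S → C]
lCCyC ⇒ lyCyC   [C → y]
lyCyC ⇒ lyyyC   [C → y]
lyyyC ⇒ lyyyy   [C → y]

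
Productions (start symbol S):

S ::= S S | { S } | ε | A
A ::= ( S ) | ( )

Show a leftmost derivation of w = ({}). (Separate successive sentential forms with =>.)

S => A   [S ::= A]
A => (S)   [A ::= ( S )]
(S) => ({S})   [S ::= { S }]
({S}) => ({})   [S ::= ε]

S=>A=>(S)=>({S})=>({})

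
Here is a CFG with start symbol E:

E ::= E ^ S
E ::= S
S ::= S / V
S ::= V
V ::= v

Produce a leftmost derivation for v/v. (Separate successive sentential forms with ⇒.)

E ⇒ S ⇒ S/V ⇒ V/V ⇒ v/V ⇒ v/v

E ⇒ S   [E ::= S]
S ⇒ S/V   [S ::= S / V]
S/V ⇒ V/V   [S ::= V]
V/V ⇒ v/V   [V ::= v]
v/V ⇒ v/v   [V ::= v]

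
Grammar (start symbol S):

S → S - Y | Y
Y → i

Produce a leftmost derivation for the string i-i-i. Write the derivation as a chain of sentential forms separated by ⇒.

S⇒S-Y⇒S-Y-Y⇒Y-Y-Y⇒i-Y-Y⇒i-i-Y⇒i-i-i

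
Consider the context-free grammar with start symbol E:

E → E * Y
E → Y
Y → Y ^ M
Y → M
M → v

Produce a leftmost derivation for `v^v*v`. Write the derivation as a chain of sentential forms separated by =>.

E=>E*Y=>Y*Y=>Y^M*Y=>M^M*Y=>v^M*Y=>v^v*Y=>v^v*M=>v^v*v

E => E*Y   [E → E * Y]
E*Y => Y*Y   [E → Y]
Y*Y => Y^M*Y   [Y → Y ^ M]
Y^M*Y => M^M*Y   [Y → M]
M^M*Y => v^M*Y   [M → v]
v^M*Y => v^v*Y   [M → v]
v^v*Y => v^v*M   [Y → M]
v^v*M => v^v*v   [M → v]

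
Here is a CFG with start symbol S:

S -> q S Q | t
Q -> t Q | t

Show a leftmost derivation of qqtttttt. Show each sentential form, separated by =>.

S => qSQ   [S -> q S Q]
qSQ => qqSQQ   [S -> q S Q]
qqSQQ => qqtQQ   [S -> t]
qqtQQ => qqttQQ   [Q -> t Q]
qqttQQ => qqtttQ   [Q -> t]
qqtttQ => qqttttQ   [Q -> t Q]
qqttttQ => qqtttttQ   [Q -> t Q]
qqtttttQ => qqtttttt   [Q -> t]

S=>qSQ=>qqSQQ=>qqtQQ=>qqttQQ=>qqtttQ=>qqttttQ=>qqtttttQ=>qqtttttt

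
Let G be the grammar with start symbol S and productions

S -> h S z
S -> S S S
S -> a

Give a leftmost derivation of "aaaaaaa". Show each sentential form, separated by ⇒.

S ⇒ SSS ⇒ SSSSS ⇒ SSSSSSS ⇒ aSSSSSS ⇒ aaSSSSS ⇒ aaaSSSS ⇒ aaaaSSS ⇒ aaaaaSS ⇒ aaaaaaS ⇒ aaaaaaa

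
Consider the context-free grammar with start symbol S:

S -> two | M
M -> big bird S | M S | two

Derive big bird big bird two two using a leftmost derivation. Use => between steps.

S => M => M S => big bird S S => big bird M S => big bird big bird S S => big bird big bird two S => big bird big bird two M => big bird big bird two two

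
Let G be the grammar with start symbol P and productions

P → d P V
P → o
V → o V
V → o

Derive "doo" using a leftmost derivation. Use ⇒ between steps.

P ⇒ dPV ⇒ doV ⇒ doo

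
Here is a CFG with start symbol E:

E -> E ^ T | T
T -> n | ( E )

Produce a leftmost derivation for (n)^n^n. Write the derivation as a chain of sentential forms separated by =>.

E => E^T => E^T^T => T^T^T => (E)^T^T => (T)^T^T => (n)^T^T => (n)^n^T => (n)^n^n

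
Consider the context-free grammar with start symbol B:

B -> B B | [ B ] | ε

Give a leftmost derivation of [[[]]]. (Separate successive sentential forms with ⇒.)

B ⇒ [B]   [B -> [ B ]]
[B] ⇒ [BB]   [B -> B B]
[BB] ⇒ [[B]B]   [B -> [ B ]]
[[B]B] ⇒ [[BB]B]   [B -> B B]
[[BB]B] ⇒ [[BBB]B]   [B -> B B]
[[BBB]B] ⇒ [[[B]BB]B]   [B -> [ B ]]
[[[B]BB]B] ⇒ [[[]BB]B]   [B -> ε]
[[[]BB]B] ⇒ [[[]B]B]   [B -> ε]
[[[]B]B] ⇒ [[[]]B]   [B -> ε]
[[[]]B] ⇒ [[[]]]   [B -> ε]

B ⇒ [B] ⇒ [BB] ⇒ [[B]B] ⇒ [[BB]B] ⇒ [[BBB]B] ⇒ [[[B]BB]B] ⇒ [[[]BB]B] ⇒ [[[]B]B] ⇒ [[[]]B] ⇒ [[[]]]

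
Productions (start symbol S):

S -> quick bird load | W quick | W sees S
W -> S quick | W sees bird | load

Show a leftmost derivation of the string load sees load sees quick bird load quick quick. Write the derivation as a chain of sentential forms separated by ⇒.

S ⇒ W quick ⇒ S quick quick ⇒ W sees S quick quick ⇒ load sees S quick quick ⇒ load sees W sees S quick quick ⇒ load sees load sees S quick quick ⇒ load sees load sees quick bird load quick quick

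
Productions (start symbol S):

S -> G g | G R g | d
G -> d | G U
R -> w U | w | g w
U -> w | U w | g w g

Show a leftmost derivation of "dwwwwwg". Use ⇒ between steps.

S⇒GRg⇒dRg⇒dwUg⇒dwUwg⇒dwUwwg⇒dwUwwwg⇒dwwwwwg

S ⇒ GRg   [S -> G R g]
GRg ⇒ dRg   [G -> d]
dRg ⇒ dwUg   [R -> w U]
dwUg ⇒ dwUwg   [U -> U w]
dwUwg ⇒ dwUwwg   [U -> U w]
dwUwwg ⇒ dwUwwwg   [U -> U w]
dwUwwwg ⇒ dwwwwwg   [U -> w]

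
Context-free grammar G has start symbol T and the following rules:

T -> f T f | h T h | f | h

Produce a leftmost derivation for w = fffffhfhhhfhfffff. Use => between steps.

T => fTf => ffTff => fffTfff => ffffTffff => fffffTfffff => fffffhThfffff => fffffhfTfhfffff => fffffhfhThfhfffff => fffffhfhhhfhfffff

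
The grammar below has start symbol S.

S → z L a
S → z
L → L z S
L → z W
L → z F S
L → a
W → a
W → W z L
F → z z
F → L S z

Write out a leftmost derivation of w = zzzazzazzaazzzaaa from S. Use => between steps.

S => zLa => zzFSa => zzLSzSa => zzLzSSzSa => zzzWzSSzSa => zzzWzLzSSzSa => zzzazLzSSzSa => zzzazzWzSSzSa => zzzazzazSSzSa => zzzazzazzLaSzSa => zzzazzazzaaSzSa => zzzazzazzaazzSa => zzzazzazzaazzzLaa => zzzazzazzaazzzaaa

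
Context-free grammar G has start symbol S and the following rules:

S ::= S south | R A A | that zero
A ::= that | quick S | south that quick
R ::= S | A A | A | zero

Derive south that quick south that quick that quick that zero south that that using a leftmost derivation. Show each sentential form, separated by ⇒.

S ⇒ R A A ⇒ S A A ⇒ R A A A A ⇒ A A A A A A ⇒ south that quick A A A A A ⇒ south that quick south that quick A A A A ⇒ south that quick south that quick that A A A ⇒ south that quick south that quick that quick S A A ⇒ south that quick south that quick that quick S south A A ⇒ south that quick south that quick that quick that zero south A A ⇒ south that quick south that quick that quick that zero south that A ⇒ south that quick south that quick that quick that zero south that that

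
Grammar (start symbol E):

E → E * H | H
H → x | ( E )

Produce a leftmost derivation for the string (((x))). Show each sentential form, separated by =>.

E=>H=>(E)=>(H)=>((E))=>((H))=>(((E)))=>(((H)))=>(((x)))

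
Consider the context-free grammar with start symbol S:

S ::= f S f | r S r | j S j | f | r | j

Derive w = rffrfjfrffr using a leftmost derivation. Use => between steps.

S => rSr   [S ::= r S r]
rSr => rfSfr   [S ::= f S f]
rfSfr => rffSffr   [S ::= f S f]
rffSffr => rffrSrffr   [S ::= r S r]
rffrSrffr => rffrfSfrffr   [S ::= f S f]
rffrfSfrffr => rffrfjfrffr   [S ::= j]

S => rSr => rfSfr => rffSffr => rffrSrffr => rffrfSfrffr => rffrfjfrffr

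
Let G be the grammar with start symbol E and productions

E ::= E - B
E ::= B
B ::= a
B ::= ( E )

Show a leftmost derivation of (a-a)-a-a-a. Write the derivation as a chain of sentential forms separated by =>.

E => E-B => E-B-B => E-B-B-B => B-B-B-B => (E)-B-B-B => (E-B)-B-B-B => (B-B)-B-B-B => (a-B)-B-B-B => (a-a)-B-B-B => (a-a)-a-B-B => (a-a)-a-a-B => (a-a)-a-a-a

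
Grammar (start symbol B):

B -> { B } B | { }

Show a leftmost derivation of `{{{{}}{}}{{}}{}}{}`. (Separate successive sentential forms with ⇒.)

B ⇒ {B}B ⇒ {{B}B}B ⇒ {{{B}B}B}B ⇒ {{{{}}B}B}B ⇒ {{{{}}{}}B}B ⇒ {{{{}}{}}{B}B}B ⇒ {{{{}}{}}{{}}B}B ⇒ {{{{}}{}}{{}}{}}B ⇒ {{{{}}{}}{{}}{}}{}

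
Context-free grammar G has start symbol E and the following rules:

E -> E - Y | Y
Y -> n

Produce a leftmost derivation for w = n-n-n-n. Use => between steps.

E => E-Y => E-Y-Y => E-Y-Y-Y => Y-Y-Y-Y => n-Y-Y-Y => n-n-Y-Y => n-n-n-Y => n-n-n-n

E => E-Y   [E -> E - Y]
E-Y => E-Y-Y   [E -> E - Y]
E-Y-Y => E-Y-Y-Y   [E -> E - Y]
E-Y-Y-Y => Y-Y-Y-Y   [E -> Y]
Y-Y-Y-Y => n-Y-Y-Y   [Y -> n]
n-Y-Y-Y => n-n-Y-Y   [Y -> n]
n-n-Y-Y => n-n-n-Y   [Y -> n]
n-n-n-Y => n-n-n-n   [Y -> n]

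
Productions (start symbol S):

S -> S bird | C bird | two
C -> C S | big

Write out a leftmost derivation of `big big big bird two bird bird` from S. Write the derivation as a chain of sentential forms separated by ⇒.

S ⇒ C bird   [S -> C bird]
C bird ⇒ C S bird   [C -> C S]
C S bird ⇒ big S bird   [C -> big]
big S bird ⇒ big C bird bird   [S -> C bird]
big C bird bird ⇒ big C S bird bird   [C -> C S]
big C S bird bird ⇒ big C S S bird bird   [C -> C S]
big C S S bird bird ⇒ big big S S bird bird   [C -> big]
big big S S bird bird ⇒ big big C bird S bird bird   [S -> C bird]
big big C bird S bird bird ⇒ big big big bird S bird bird   [C -> big]
big big big bird S bird bird ⇒ big big big bird two bird bird   [S -> two]

S ⇒ C bird ⇒ C S bird ⇒ big S bird ⇒ big C bird bird ⇒ big C S bird bird ⇒ big C S S bird bird ⇒ big big S S bird bird ⇒ big big C bird S bird bird ⇒ big big big bird S bird bird ⇒ big big big bird two bird bird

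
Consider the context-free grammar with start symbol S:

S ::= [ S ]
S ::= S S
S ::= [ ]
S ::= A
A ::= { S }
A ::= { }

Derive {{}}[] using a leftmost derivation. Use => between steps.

S => SS   [S ::= S S]
SS => AS   [S ::= A]
AS => {S}S   [A ::= { S }]
{S}S => {A}S   [S ::= A]
{A}S => {{}}S   [A ::= { }]
{{}}S => {{}}[]   [S ::= [ ]]

S=>SS=>AS=>{S}S=>{A}S=>{{}}S=>{{}}[]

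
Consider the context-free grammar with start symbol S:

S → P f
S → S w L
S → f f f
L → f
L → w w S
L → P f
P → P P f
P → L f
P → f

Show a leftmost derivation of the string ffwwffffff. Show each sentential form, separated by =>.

S => Pf => PPff => LfPff => ffPff => ffLfff => ffwwSfff => ffwwPffff => ffwwLfffff => ffwwffffff

S => Pf   [S → P f]
Pf => PPff   [P → P P f]
PPff => LfPff   [P → L f]
LfPff => ffPff   [L → f]
ffPff => ffLfff   [P → L f]
ffLfff => ffwwSfff   [L → w w S]
ffwwSfff => ffwwPffff   [S → P f]
ffwwPffff => ffwwLfffff   [P → L f]
ffwwLfffff => ffwwffffff   [L → f]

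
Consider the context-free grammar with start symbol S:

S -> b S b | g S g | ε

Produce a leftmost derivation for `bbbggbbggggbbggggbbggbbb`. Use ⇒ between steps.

S ⇒ bSb ⇒ bbSbb ⇒ bbbSbbb ⇒ bbbgSgbbb ⇒ bbbggSggbbb ⇒ bbbggbSbggbbb ⇒ bbbggbbSbbggbbb ⇒ bbbggbbgSgbbggbbb ⇒ bbbggbbggSggbbggbbb ⇒ bbbggbbgggSgggbbggbbb ⇒ bbbggbbggggSggggbbggbbb ⇒ bbbggbbggggbSbggggbbggbbb ⇒ bbbggbbggggbbggggbbggbbb

S ⇒ bSb   [S -> b S b]
bSb ⇒ bbSbb   [S -> b S b]
bbSbb ⇒ bbbSbbb   [S -> b S b]
bbbSbbb ⇒ bbbgSgbbb   [S -> g S g]
bbbgSgbbb ⇒ bbbggSggbbb   [S -> g S g]
bbbggSggbbb ⇒ bbbggbSbggbbb   [S -> b S b]
bbbggbSbggbbb ⇒ bbbggbbSbbggbbb   [S -> b S b]
bbbggbbSbbggbbb ⇒ bbbggbbgSgbbggbbb   [S -> g S g]
bbbggbbgSgbbggbbb ⇒ bbbggbbggSggbbggbbb   [S -> g S g]
bbbggbbggSggbbggbbb ⇒ bbbggbbgggSgggbbggbbb   [S -> g S g]
bbbggbbgggSgggbbggbbb ⇒ bbbggbbggggSggggbbggbbb   [S -> g S g]
bbbggbbggggSggggbbggbbb ⇒ bbbggbbggggbSbggggbbggbbb   [S -> b S b]
bbbggbbggggbSbggggbbggbbb ⇒ bbbggbbggggbbggggbbggbbb   [S -> ε]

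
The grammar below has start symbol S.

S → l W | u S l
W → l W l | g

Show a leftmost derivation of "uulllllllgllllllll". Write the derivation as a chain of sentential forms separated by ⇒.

S⇒uSl⇒uuSll⇒uulWll⇒uullWlll⇒uulllWllll⇒uullllWlllll⇒uulllllWllllll⇒uullllllWlllllll⇒uulllllllWllllllll⇒uulllllllgllllllll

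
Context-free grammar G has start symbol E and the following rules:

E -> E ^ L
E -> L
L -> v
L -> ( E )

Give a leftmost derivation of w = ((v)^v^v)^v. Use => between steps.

E => E^L => L^L => (E)^L => (E^L)^L => (E^L^L)^L => (L^L^L)^L => ((E)^L^L)^L => ((L)^L^L)^L => ((v)^L^L)^L => ((v)^v^L)^L => ((v)^v^v)^L => ((v)^v^v)^v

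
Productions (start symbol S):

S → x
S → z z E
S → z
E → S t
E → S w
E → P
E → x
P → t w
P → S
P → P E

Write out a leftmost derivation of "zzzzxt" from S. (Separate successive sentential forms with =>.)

S => zzE => zzP => zzS => zzzzE => zzzzSt => zzzzxt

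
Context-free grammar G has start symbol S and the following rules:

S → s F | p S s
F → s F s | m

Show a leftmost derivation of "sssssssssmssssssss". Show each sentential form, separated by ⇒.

S ⇒ sF   [S → s F]
sF ⇒ ssFs   [F → s F s]
ssFs ⇒ sssFss   [F → s F s]
sssFss ⇒ ssssFsss   [F → s F s]
ssssFsss ⇒ sssssFssss   [F → s F s]
sssssFssss ⇒ ssssssFsssss   [F → s F s]
ssssssFsssss ⇒ sssssssFssssss   [F → s F s]
sssssssFssssss ⇒ ssssssssFsssssss   [F → s F s]
ssssssssFsssssss ⇒ sssssssssFssssssss   [F → s F s]
sssssssssFssssssss ⇒ sssssssssmssssssss   [F → m]

S ⇒ sF ⇒ ssFs ⇒ sssFss ⇒ ssssFsss ⇒ sssssFssss ⇒ ssssssFsssss ⇒ sssssssFssssss ⇒ ssssssssFsssssss ⇒ sssssssssFssssssss ⇒ sssssssssmssssssss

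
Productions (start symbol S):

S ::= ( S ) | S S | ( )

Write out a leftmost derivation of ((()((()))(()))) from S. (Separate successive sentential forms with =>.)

S => (S) => ((S)) => ((SS)) => ((SSS)) => ((()SS)) => ((()(S)S)) => ((()((S))S)) => ((()((()))S)) => ((()((()))(S))) => ((()((()))(())))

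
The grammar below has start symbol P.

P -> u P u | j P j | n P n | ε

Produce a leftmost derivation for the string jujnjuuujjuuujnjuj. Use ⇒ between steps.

P ⇒ jPj   [P -> j P j]
jPj ⇒ juPuj   [P -> u P u]
juPuj ⇒ jujPjuj   [P -> j P j]
jujPjuj ⇒ jujnPnjuj   [P -> n P n]
jujnPnjuj ⇒ jujnjPjnjuj   [P -> j P j]
jujnjPjnjuj ⇒ jujnjuPujnjuj   [P -> u P u]
jujnjuPujnjuj ⇒ jujnjuuPuujnjuj   [P -> u P u]
jujnjuuPuujnjuj ⇒ jujnjuuuPuuujnjuj   [P -> u P u]
jujnjuuuPuuujnjuj ⇒ jujnjuuujPjuuujnjuj   [P -> j P j]
jujnjuuujPjuuujnjuj ⇒ jujnjuuujjuuujnjuj   [P -> ε]

P⇒jPj⇒juPuj⇒jujPjuj⇒jujnPnjuj⇒jujnjPjnjuj⇒jujnjuPujnjuj⇒jujnjuuPuujnjuj⇒jujnjuuuPuuujnjuj⇒jujnjuuujPjuuujnjuj⇒jujnjuuujjuuujnjuj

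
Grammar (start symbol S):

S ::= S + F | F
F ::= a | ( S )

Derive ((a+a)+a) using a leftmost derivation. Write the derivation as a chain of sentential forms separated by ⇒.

S ⇒ F ⇒ (S) ⇒ (S+F) ⇒ (F+F) ⇒ ((S)+F) ⇒ ((S+F)+F) ⇒ ((F+F)+F) ⇒ ((a+F)+F) ⇒ ((a+a)+F) ⇒ ((a+a)+a)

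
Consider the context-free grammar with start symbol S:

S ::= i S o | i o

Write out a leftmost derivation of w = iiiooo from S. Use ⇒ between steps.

S ⇒ iSo ⇒ iiSoo ⇒ iiiooo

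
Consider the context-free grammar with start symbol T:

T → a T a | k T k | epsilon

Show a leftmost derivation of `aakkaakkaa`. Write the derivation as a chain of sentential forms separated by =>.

T=>aTa=>aaTaa=>aakTkaa=>aakkTkkaa=>aakkaTakkaa=>aakkaakkaa

T => aTa   [T → a T a]
aTa => aaTaa   [T → a T a]
aaTaa => aakTkaa   [T → k T k]
aakTkaa => aakkTkkaa   [T → k T k]
aakkTkkaa => aakkaTakkaa   [T → a T a]
aakkaTakkaa => aakkaakkaa   [T → epsilon]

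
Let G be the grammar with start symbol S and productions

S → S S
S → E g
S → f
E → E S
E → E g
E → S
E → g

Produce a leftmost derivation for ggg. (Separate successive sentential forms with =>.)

S => Eg => Egg => ggg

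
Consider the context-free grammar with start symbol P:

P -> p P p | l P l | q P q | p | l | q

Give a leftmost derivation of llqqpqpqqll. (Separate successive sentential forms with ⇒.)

P⇒lPl⇒llPll⇒llqPqll⇒llqqPqqll⇒llqqpPpqqll⇒llqqpqpqqll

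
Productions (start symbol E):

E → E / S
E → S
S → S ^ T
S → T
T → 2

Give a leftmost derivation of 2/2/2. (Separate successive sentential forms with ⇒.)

E ⇒ E/S   [E → E / S]
E/S ⇒ E/S/S   [E → E / S]
E/S/S ⇒ S/S/S   [E → S]
S/S/S ⇒ T/S/S   [S → T]
T/S/S ⇒ 2/S/S   [T → 2]
2/S/S ⇒ 2/T/S   [S → T]
2/T/S ⇒ 2/2/S   [T → 2]
2/2/S ⇒ 2/2/T   [S → T]
2/2/T ⇒ 2/2/2   [T → 2]

E ⇒ E/S ⇒ E/S/S ⇒ S/S/S ⇒ T/S/S ⇒ 2/S/S ⇒ 2/T/S ⇒ 2/2/S ⇒ 2/2/T ⇒ 2/2/2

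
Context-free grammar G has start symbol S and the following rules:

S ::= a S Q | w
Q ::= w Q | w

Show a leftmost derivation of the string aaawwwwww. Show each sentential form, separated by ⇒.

S⇒aSQ⇒aaSQQ⇒aaaSQQQ⇒aaawQQQ⇒aaawwQQQ⇒aaawwwQQ⇒aaawwwwQ⇒aaawwwwwQ⇒aaawwwwww

S ⇒ aSQ   [S ::= a S Q]
aSQ ⇒ aaSQQ   [S ::= a S Q]
aaSQQ ⇒ aaaSQQQ   [S ::= a S Q]
aaaSQQQ ⇒ aaawQQQ   [S ::= w]
aaawQQQ ⇒ aaawwQQQ   [Q ::= w Q]
aaawwQQQ ⇒ aaawwwQQ   [Q ::= w]
aaawwwQQ ⇒ aaawwwwQ   [Q ::= w]
aaawwwwQ ⇒ aaawwwwwQ   [Q ::= w Q]
aaawwwwwQ ⇒ aaawwwwww   [Q ::= w]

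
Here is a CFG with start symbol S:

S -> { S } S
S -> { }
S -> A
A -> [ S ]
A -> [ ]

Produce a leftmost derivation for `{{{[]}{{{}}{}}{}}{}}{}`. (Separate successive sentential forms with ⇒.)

S ⇒ {S}S ⇒ {{S}S}S ⇒ {{{S}S}S}S ⇒ {{{A}S}S}S ⇒ {{{[]}S}S}S ⇒ {{{[]}{S}S}S}S ⇒ {{{[]}{{S}S}S}S}S ⇒ {{{[]}{{{}}S}S}S}S ⇒ {{{[]}{{{}}{}}S}S}S ⇒ {{{[]}{{{}}{}}{}}S}S ⇒ {{{[]}{{{}}{}}{}}{}}S ⇒ {{{[]}{{{}}{}}{}}{}}{}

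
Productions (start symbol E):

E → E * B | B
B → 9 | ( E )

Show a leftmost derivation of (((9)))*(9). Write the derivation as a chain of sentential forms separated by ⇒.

E ⇒ E*B   [E → E * B]
E*B ⇒ B*B   [E → B]
B*B ⇒ (E)*B   [B → ( E )]
(E)*B ⇒ (B)*B   [E → B]
(B)*B ⇒ ((E))*B   [B → ( E )]
((E))*B ⇒ ((B))*B   [E → B]
((B))*B ⇒ (((E)))*B   [B → ( E )]
(((E)))*B ⇒ (((B)))*B   [E → B]
(((B)))*B ⇒ (((9)))*B   [B → 9]
(((9)))*B ⇒ (((9)))*(E)   [B → ( E )]
(((9)))*(E) ⇒ (((9)))*(B)   [E → B]
(((9)))*(B) ⇒ (((9)))*(9)   [B → 9]

E ⇒ E*B ⇒ B*B ⇒ (E)*B ⇒ (B)*B ⇒ ((E))*B ⇒ ((B))*B ⇒ (((E)))*B ⇒ (((B)))*B ⇒ (((9)))*B ⇒ (((9)))*(E) ⇒ (((9)))*(B) ⇒ (((9)))*(9)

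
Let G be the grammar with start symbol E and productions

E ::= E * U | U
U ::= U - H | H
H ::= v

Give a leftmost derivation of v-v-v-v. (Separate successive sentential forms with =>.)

E => U   [E ::= U]
U => U-H   [U ::= U - H]
U-H => U-H-H   [U ::= U - H]
U-H-H => U-H-H-H   [U ::= U - H]
U-H-H-H => H-H-H-H   [U ::= H]
H-H-H-H => v-H-H-H   [H ::= v]
v-H-H-H => v-v-H-H   [H ::= v]
v-v-H-H => v-v-v-H   [H ::= v]
v-v-v-H => v-v-v-v   [H ::= v]

E=>U=>U-H=>U-H-H=>U-H-H-H=>H-H-H-H=>v-H-H-H=>v-v-H-H=>v-v-v-H=>v-v-v-v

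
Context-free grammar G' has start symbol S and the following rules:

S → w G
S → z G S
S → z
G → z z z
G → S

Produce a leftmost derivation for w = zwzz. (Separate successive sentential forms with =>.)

S => zGS => zSS => zwGS => zwSS => zwzS => zwzz

S => zGS   [S → z G S]
zGS => zSS   [G → S]
zSS => zwGS   [S → w G]
zwGS => zwSS   [G → S]
zwSS => zwzS   [S → z]
zwzS => zwzz   [S → z]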